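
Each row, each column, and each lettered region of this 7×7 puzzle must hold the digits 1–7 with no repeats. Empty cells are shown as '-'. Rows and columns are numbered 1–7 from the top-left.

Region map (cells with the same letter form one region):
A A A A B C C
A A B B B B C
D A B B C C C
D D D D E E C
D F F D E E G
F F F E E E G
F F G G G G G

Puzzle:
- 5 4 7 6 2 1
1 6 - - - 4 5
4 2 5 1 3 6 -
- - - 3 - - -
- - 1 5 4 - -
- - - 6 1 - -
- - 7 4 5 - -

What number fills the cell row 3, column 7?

row 1, column 1 = 3 (sole candidate).
row 2, column 4 = 2 (sole candidate).
row 2, column 5 = 7 (sole candidate).
row 3, column 7 = 7: row 3 has {1,2,3,4,5,6}; col 7 has {1,5}; region has {1,2,3,5,6} → only 7 remains.

7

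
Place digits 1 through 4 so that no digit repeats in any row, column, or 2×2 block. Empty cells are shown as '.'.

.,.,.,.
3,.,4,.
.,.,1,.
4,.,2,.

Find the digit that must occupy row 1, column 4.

row 1, column 3 = 3 (sole candidate).
row 3, column 1 = 2 (sole candidate).
row 3, column 2 = 3 (sole candidate).
row 3, column 4 = 4 (sole candidate).
row 4, column 2 = 1 (sole candidate).
row 4, column 4 = 3 (sole candidate).
row 1, column 1 = 1 (sole candidate).
row 1, column 4 = 2: row 1 has {1,3}; col 4 has {3,4}; box has {3,4} → only 2 remains.

2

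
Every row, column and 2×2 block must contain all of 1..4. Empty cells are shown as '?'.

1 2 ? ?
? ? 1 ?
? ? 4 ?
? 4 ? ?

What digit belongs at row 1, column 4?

4

row 1, column 3 = 3: row 1 has {1,2}; col 3 has {1,4}; box has {1} → only 3 remains.
row 1, column 4 = 4: row 1 has {1,2,3}; col 4 has {}; box has {1,3} → only 4 remains.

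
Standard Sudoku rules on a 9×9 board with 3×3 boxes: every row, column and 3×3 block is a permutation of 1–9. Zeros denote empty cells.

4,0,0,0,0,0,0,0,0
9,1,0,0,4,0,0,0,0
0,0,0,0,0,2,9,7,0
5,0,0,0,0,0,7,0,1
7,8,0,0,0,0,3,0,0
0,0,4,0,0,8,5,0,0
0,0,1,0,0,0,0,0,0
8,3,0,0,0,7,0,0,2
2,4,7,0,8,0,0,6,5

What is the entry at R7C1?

R7C1 = 6: row 7 has {1}; col 1 has {2,4,5,7,8,9}; box has {1,2,3,4,7,8} → only 6 remains.

6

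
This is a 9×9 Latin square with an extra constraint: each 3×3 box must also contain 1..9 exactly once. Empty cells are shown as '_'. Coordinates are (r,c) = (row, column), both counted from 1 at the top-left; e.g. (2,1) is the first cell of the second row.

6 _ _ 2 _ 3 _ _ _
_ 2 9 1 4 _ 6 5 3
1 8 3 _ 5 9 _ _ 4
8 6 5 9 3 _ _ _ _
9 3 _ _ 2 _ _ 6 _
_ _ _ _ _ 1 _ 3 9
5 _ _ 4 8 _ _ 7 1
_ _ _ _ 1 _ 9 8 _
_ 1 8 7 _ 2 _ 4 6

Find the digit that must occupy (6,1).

2

(1,5) = 7 (sole candidate).
(1,9) = 8 (sole candidate).
(2,1) = 7 (sole candidate).
(2,6) = 8 (sole candidate).
(3,4) = 6 (sole candidate).
(3,8) = 2 (sole candidate).
(4,8) = 1 (sole candidate).
(6,5) = 6 (sole candidate).
(7,2) = 9 (sole candidate).
(7,6) = 6 (sole candidate).
(8,6) = 5 (sole candidate).
(8,9) = 2 (sole candidate).
(9,1) = 3 (sole candidate).
(9,5) = 9 (sole candidate).
(9,7) = 5 (sole candidate).
(1,3) = 4 (sole candidate).
(1,7) = 1 (sole candidate).
(1,8) = 9 (sole candidate).
(3,7) = 7 (sole candidate).
(4,9) = 7 (sole candidate).
(5,9) = 5 (sole candidate).
(7,3) = 2 (sole candidate).
(7,7) = 3 (sole candidate).
(8,1) = 4 (sole candidate).
(8,2) = 7 (sole candidate).
(8,3) = 6 (sole candidate).
(8,4) = 3 (sole candidate).
(1,2) = 5 (sole candidate).
(4,6) = 4 (sole candidate).
(4,7) = 2 (sole candidate).
(5,4) = 8 (sole candidate).
(5,6) = 7 (sole candidate).
(5,7) = 4 (sole candidate).
(6,1) = 2: row 6 has {1,3,6,9}; col 1 has {1,3,4,5,6,7,8,9}; box has {3,5,6,8,9} → only 2 remains.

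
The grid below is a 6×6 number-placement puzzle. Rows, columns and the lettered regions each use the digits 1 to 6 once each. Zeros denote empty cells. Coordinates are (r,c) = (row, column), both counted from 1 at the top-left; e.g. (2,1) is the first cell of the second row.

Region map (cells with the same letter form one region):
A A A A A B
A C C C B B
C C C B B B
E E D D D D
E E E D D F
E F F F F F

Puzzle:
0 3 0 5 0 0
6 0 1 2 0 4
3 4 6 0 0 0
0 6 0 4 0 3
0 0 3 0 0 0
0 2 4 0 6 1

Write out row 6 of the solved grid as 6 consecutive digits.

524361

(1,3) = 2 (sole candidate).
(1,6) = 6 (sole candidate).
(2,2) = 5 (sole candidate).
(2,5) = 3 (sole candidate).
(3,4) = 1 (sole candidate).
(4,3) = 5 (sole candidate).
(5,2) = 1 (sole candidate).
(5,4) = 6 (sole candidate).
(5,5) = 2 (sole candidate).
(5,6) = 5 (sole candidate).
(6,1) = 5: row 6 has {1,2,4,6}; col 1 has {3,6}; region has {1,3,6} → only 5 remains.
(6,4) = 3: row 6 has {1,2,4,5,6}; col 4 has {1,2,4,5,6}; region has {1,2,4,5,6} → only 3 remains.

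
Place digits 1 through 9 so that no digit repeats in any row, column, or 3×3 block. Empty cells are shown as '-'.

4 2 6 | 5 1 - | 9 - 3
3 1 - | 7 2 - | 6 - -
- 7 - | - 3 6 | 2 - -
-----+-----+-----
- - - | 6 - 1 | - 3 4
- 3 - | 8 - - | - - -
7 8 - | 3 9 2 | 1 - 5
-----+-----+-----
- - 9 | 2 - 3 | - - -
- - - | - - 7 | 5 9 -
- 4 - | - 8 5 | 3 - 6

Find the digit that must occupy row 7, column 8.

8

row 1, column 6 = 8: row 1 has {1,2,3,4,5,6,9}; col 6 has {1,2,3,5,6,7}; box has {1,2,3,5,6,7} → only 8 remains.
row 1, column 8 = 7: row 1 has {1,2,3,4,5,6,8,9}; col 8 has {3,9}; box has {2,3,6,9} → only 7 remains.
row 2, column 9 = 8: row 2 has {1,2,3,6,7}; col 9 has {3,4,5,6}; box has {2,3,6,7,9} → only 8 remains.
row 3, column 9 = 1: row 3 has {2,3,6,7}; col 9 has {3,4,5,6,8}; box has {2,3,6,7,8,9} → only 1 remains.
row 5, column 6 = 4: row 5 has {3,8}; col 6 has {1,2,3,5,6,7,8}; box has {1,2,3,6,8,9} → only 4 remains.
row 5, column 7 = 7: row 5 has {3,4,8}; col 7 has {1,2,3,5,6,9}; box has {1,3,4,5} → only 7 remains.
row 6, column 3 = 4: row 6 has {1,2,3,5,7,8,9}; col 3 has {6,9}; box has {3,7,8} → only 4 remains.
row 6, column 8 = 6: row 6 has {1,2,3,4,5,7,8,9}; col 8 has {3,7,9}; box has {1,3,4,5,7} → only 6 remains.
row 7, column 9 = 7: row 7 has {2,3,9}; col 9 has {1,3,4,5,6,8}; box has {3,5,6,9} → only 7 remains.
row 8, column 2 = 6: row 8 has {5,7,9}; col 2 has {1,2,3,4,7,8}; box has {4,9} → only 6 remains.
row 8, column 5 = 4: row 8 has {5,6,7,9}; col 5 has {1,2,3,8,9}; box has {2,3,5,7,8} → only 4 remains.
row 8, column 9 = 2: row 8 has {4,5,6,7,9}; col 9 has {1,3,4,5,6,7,8}; box has {3,5,6,7,9} → only 2 remains.
row 9, column 8 = 1: row 9 has {3,4,5,6,8}; col 8 has {3,6,7,9}; box has {2,3,5,6,7,9} → only 1 remains.
row 2, column 3 = 5: row 2 has {1,2,3,6,7,8}; col 3 has {4,6,9}; box has {1,2,3,4,6,7} → only 5 remains.
row 2, column 6 = 9: row 2 has {1,2,3,5,6,7,8}; col 6 has {1,2,3,4,5,6,7,8}; box has {1,2,3,5,6,7,8} → only 9 remains.
row 2, column 8 = 4: row 2 has {1,2,3,5,6,7,8,9}; col 8 has {1,3,6,7,9}; box has {1,2,3,6,7,8,9} → only 4 remains.
row 3, column 3 = 8: row 3 has {1,2,3,6,7}; col 3 has {4,5,6,9}; box has {1,2,3,4,5,6,7} → only 8 remains.
row 3, column 4 = 4: row 3 has {1,2,3,6,7,8}; col 4 has {2,3,5,6,7,8}; box has {1,2,3,5,6,7,8,9} → only 4 remains.
row 3, column 8 = 5: row 3 has {1,2,3,4,6,7,8}; col 8 has {1,3,4,6,7,9}; box has {1,2,3,4,6,7,8,9} → only 5 remains.
row 4, column 3 = 2: row 4 has {1,3,4,6}; col 3 has {4,5,6,8,9}; box has {3,4,7,8} → only 2 remains.
row 4, column 7 = 8: row 4 has {1,2,3,4,6}; col 7 has {1,2,3,5,6,7,9}; box has {1,3,4,5,6,7} → only 8 remains.
row 5, column 3 = 1: row 5 has {3,4,7,8}; col 3 has {2,4,5,6,8,9}; box has {2,3,4,7,8} → only 1 remains.
row 5, column 5 = 5: row 5 has {1,3,4,7,8}; col 5 has {1,2,3,4,8,9}; box has {1,2,3,4,6,8,9} → only 5 remains.
row 5, column 8 = 2: row 5 has {1,3,4,5,7,8}; col 8 has {1,3,4,5,6,7,9}; box has {1,3,4,5,6,7,8} → only 2 remains.
row 5, column 9 = 9: row 5 has {1,2,3,4,5,7,8}; col 9 has {1,2,3,4,5,6,7,8}; box has {1,2,3,4,5,6,7,8} → only 9 remains.
row 7, column 2 = 5: row 7 has {2,3,7,9}; col 2 has {1,2,3,4,6,7,8}; box has {4,6,9} → only 5 remains.
row 7, column 5 = 6: row 7 has {2,3,5,7,9}; col 5 has {1,2,3,4,5,8,9}; box has {2,3,4,5,7,8} → only 6 remains.
row 7, column 7 = 4: row 7 has {2,3,5,6,7,9}; col 7 has {1,2,3,5,6,7,8,9}; box has {1,2,3,5,6,7,9} → only 4 remains.
row 7, column 8 = 8: row 7 has {2,3,4,5,6,7,9}; col 8 has {1,2,3,4,5,6,7,9}; box has {1,2,3,4,5,6,7,9} → only 8 remains.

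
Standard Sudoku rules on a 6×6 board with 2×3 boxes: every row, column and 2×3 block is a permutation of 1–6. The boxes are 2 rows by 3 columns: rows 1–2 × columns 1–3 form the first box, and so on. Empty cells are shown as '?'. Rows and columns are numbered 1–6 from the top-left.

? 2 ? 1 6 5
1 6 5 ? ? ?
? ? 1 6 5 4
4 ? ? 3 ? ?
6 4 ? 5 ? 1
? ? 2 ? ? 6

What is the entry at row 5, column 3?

row 1, column 1 = 3: row 1 has {1,2,5,6}; col 1 has {1,4,6}; box has {1,2,5,6} → only 3 remains.
row 1, column 3 = 4: row 1 has {1,2,3,5,6}; col 3 has {1,2,5}; box has {1,2,3,5,6} → only 4 remains.
row 3, column 1 = 2: row 3 has {1,4,5,6}; col 1 has {1,3,4,6}; box has {1,4} → only 2 remains.
row 3, column 2 = 3: row 3 has {1,2,4,5,6}; col 2 has {2,4,6}; box has {1,2,4} → only 3 remains.
row 4, column 2 = 5: row 4 has {3,4}; col 2 has {2,3,4,6}; box has {1,2,3,4} → only 5 remains.
row 4, column 3 = 6: row 4 has {3,4,5}; col 3 has {1,2,4,5}; box has {1,2,3,4,5} → only 6 remains.
row 4, column 6 = 2: row 4 has {3,4,5,6}; col 6 has {1,4,5,6}; box has {3,4,5,6} → only 2 remains.
row 5, column 3 = 3: row 5 has {1,4,5,6}; col 3 has {1,2,4,5,6}; box has {2,4,6} → only 3 remains.

3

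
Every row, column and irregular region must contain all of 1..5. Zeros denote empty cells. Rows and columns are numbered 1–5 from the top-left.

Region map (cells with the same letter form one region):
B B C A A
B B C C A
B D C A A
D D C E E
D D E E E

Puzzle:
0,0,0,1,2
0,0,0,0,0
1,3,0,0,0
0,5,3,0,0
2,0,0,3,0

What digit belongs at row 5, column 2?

1

row 1, column 2 = 4 (sole candidate).
row 1, column 3 = 5 (sole candidate).
row 2, column 2 = 2 (sole candidate).
row 2, column 4 = 4 (sole candidate).
row 3, column 3 = 2 (sole candidate).
row 3, column 4 = 5 (sole candidate).
row 3, column 5 = 4 (sole candidate).
row 4, column 1 = 4 (sole candidate).
row 4, column 4 = 2 (sole candidate).
row 4, column 5 = 1 (sole candidate).
row 5, column 2 = 1: row 5 has {2,3}; col 2 has {2,3,4,5}; region has {2,3,4,5} → only 1 remains.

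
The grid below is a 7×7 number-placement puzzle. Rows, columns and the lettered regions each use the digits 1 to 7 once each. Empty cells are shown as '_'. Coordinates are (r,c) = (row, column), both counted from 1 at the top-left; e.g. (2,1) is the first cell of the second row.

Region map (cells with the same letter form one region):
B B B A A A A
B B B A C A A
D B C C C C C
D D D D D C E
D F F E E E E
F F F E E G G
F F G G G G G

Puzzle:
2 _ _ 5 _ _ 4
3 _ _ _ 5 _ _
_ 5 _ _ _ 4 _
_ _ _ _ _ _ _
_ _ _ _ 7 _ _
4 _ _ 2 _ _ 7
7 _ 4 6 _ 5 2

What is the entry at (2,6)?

2

(2,6) = 2: in row 2, 2 can only go here (every other open cell in that row sees a 2).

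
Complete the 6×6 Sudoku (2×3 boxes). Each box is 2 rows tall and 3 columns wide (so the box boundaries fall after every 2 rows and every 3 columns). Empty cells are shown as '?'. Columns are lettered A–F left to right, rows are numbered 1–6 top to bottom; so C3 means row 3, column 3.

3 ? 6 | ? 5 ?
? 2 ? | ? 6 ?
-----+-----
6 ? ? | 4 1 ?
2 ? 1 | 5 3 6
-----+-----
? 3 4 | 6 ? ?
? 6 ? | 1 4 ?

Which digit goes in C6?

2

D1 = 2: row 1 has {3,5,6}; col 4 has {1,4,5,6}; box has {5,6} → only 2 remains.
C2 = 5: row 2 has {2,6}; col 3 has {1,4,6}; box has {2,3,6} → only 5 remains.
D2 = 3: row 2 has {2,5,6}; col 4 has {1,2,4,5,6}; box has {2,5,6} → only 3 remains.
B3 = 5: row 3 has {1,4,6}; col 2 has {2,3,6}; box has {1,2,6} → only 5 remains.
C3 = 3: row 3 has {1,4,5,6}; col 3 has {1,4,5,6}; box has {1,2,5,6} → only 3 remains.
F3 = 2: row 3 has {1,3,4,5,6}; col 6 has {6}; box has {1,3,4,5,6} → only 2 remains.
B4 = 4: row 4 has {1,2,3,5,6}; col 2 has {2,3,5,6}; box has {1,2,3,5,6} → only 4 remains.
E5 = 2: row 5 has {3,4,6}; col 5 has {1,3,4,5,6}; box has {1,4,6} → only 2 remains.
F5 = 5: row 5 has {2,3,4,6}; col 6 has {2,6}; box has {1,2,4,6} → only 5 remains.
A6 = 5: row 6 has {1,4,6}; col 1 has {2,3,6}; box has {3,4,6} → only 5 remains.
C6 = 2: row 6 has {1,4,5,6}; col 3 has {1,3,4,5,6}; box has {3,4,5,6} → only 2 remains.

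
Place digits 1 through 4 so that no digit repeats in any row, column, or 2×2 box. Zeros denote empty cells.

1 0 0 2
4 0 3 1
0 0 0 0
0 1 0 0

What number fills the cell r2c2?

r1c2 = 3: row 1 has {1,2}; col 2 has {1}; box has {1,4} → only 3 remains.
r1c3 = 4: row 1 has {1,2,3}; col 3 has {3}; box has {1,2,3} → only 4 remains.
r2c2 = 2: row 2 has {1,3,4}; col 2 has {1,3}; box has {1,3,4} → only 2 remains.

2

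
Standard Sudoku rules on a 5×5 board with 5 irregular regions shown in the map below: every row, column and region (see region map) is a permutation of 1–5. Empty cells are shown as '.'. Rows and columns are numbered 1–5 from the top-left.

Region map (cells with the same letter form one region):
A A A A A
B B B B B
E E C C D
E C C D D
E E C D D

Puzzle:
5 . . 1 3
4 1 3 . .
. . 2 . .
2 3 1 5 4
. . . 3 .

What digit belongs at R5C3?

5

R1C3 = 4: row 1 has {1,3,5}; col 3 has {1,2,3}; region has {1,3,5} → only 4 remains.
R2C4 = 2: row 2 has {1,3,4}; col 4 has {1,3,5}; region has {1,3,4} → only 2 remains.
R2C5 = 5: row 2 has {1,2,3,4}; col 5 has {3,4}; region has {1,2,3,4} → only 5 remains.
R3C4 = 4: row 3 has {2}; col 4 has {1,2,3,5}; region has {1,2,3} → only 4 remains.
R3C5 = 1: row 3 has {2,4}; col 5 has {3,4,5}; region has {3,4,5} → only 1 remains.
R5C1 = 1: row 5 has {3}; col 1 has {2,4,5}; region has {2} → only 1 remains.
R5C3 = 5: row 5 has {1,3}; col 3 has {1,2,3,4}; region has {1,2,3,4} → only 5 remains.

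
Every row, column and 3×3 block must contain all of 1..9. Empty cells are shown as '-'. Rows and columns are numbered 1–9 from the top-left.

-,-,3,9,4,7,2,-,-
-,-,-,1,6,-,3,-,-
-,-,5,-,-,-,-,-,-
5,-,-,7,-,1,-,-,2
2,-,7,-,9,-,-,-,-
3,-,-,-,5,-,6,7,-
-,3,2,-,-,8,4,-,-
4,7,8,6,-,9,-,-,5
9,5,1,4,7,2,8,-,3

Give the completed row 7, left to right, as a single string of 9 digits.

632518497

row 2, column 6 = 5 (sole candidate).
row 3, column 6 = 3 (sole candidate).
row 4, column 7 = 9 (sole candidate).
row 6, column 6 = 4 (sole candidate).
row 7, column 1 = 6: row 7 has {2,3,4,8}; col 1 has {2,3,4,5,9}; box has {1,2,3,4,5,7,8,9} → only 6 remains.
row 7, column 4 = 5: row 7 has {2,3,4,6,8}; col 4 has {1,4,6,7,9}; box has {2,4,6,7,8,9} → only 5 remains.
row 7, column 5 = 1: row 7 has {2,3,4,5,6,8}; col 5 has {4,5,6,7,9}; box has {2,4,5,6,7,8,9} → only 1 remains.
row 7, column 8 = 9: row 7 has {1,2,3,4,5,6,8}; col 8 has {7}; box has {3,4,5,8} → only 9 remains.
row 7, column 9 = 7: row 7 has {1,2,3,4,5,6,8,9}; col 9 has {2,3,5}; box has {3,4,5,8,9} → only 7 remains.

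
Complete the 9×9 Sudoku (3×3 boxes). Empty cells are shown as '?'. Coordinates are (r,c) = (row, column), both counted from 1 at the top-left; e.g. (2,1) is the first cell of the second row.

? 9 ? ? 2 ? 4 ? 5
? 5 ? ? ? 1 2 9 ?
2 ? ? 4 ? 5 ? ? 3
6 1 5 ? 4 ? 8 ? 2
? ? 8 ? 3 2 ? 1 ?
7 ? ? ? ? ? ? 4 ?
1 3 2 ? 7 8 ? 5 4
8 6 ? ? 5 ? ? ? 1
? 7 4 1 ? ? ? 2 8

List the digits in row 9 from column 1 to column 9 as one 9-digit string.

(1,1) = 3 (sole candidate).
(2,1) = 4 (sole candidate).
(3,2) = 8 (sole candidate).
(5,1) = 9 (sole candidate).
(5,2) = 4 (sole candidate).
(6,2) = 2 (sole candidate).
(6,3) = 3 (sole candidate).
(8,3) = 9 (sole candidate).
(9,1) = 5: row 9 has {1,2,4,7,8}; col 1 has {1,2,3,4,6,7,8,9}; box has {1,2,3,4,6,7,8,9} → only 5 remains.
(1,3) = 1 (hidden single in row 1).
(2,4) = 3 (hidden single in row 2).
(8,4) = 2 (sole candidate).
(2,5) = 8 (hidden single in row 2).
(1,8) = 8 (hidden single in row 1).
(3,7) = 1 (hidden single in row 3).
(3,5) = 9 (hidden single in row 3).
(9,5) = 6: row 9 has {1,2,4,5,7,8}; col 5 has {2,3,4,5,7,8,9}; box has {1,2,5,7,8} → only 6 remains.
(6,5) = 1 (sole candidate).
(7,4) = 9 (sole candidate).
(7,7) = 6 (sole candidate).
(9,6) = 3: row 9 has {1,2,4,5,6,7,8}; col 6 has {1,2,5,8}; box has {1,2,5,6,7,8,9} → only 3 remains.
(9,7) = 9: row 9 has {1,2,3,4,5,6,7,8}; col 7 has {1,2,4,6,8}; box has {1,2,4,5,6,8} → only 9 remains.

574163928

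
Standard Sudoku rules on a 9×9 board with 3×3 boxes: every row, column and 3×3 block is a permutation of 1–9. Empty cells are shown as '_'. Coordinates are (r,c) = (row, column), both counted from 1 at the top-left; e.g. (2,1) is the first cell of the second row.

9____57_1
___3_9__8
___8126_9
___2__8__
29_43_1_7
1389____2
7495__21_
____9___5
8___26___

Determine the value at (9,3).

(1,4) = 6 (sole candidate).
(1,5) = 4 (sole candidate).
(2,5) = 7 (sole candidate).
(5,6) = 8 (sole candidate).
(6,6) = 7 (sole candidate).
(7,5) = 8 (sole candidate).
(7,6) = 3 (sole candidate).
(7,9) = 6 (sole candidate).
(4,6) = 1 (sole candidate).
(8,6) = 4 (sole candidate).
(8,7) = 3 (sole candidate).
(9,9) = 4 (sole candidate).
(4,9) = 3 (sole candidate).
(8,1) = 6 (sole candidate).
(9,7) = 9 (sole candidate).
(9,8) = 7 (sole candidate).
(8,8) = 8 (sole candidate).
(9,4) = 1 (sole candidate).
(8,4) = 7 (sole candidate).
(9,2) = 5 (sole candidate).
(9,3) = 3: row 9 has {1,2,4,5,6,7,8,9}; col 3 has {8,9}; box has {4,5,6,7,8,9} → only 3 remains.

3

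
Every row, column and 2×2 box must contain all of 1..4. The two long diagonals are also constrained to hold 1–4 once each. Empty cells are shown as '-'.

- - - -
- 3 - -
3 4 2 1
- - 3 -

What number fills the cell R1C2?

2

R2C3 = 1: row 2 has {3}; col 3 has {2,3}; box has {}; anti-diagonal has {4} → only 1 remains.
R4C1 = 2: row 4 has {3}; col 1 has {3}; box has {3,4}; anti-diagonal has {1,4} → only 2 remains.
R4C2 = 1: row 4 has {2,3}; col 2 has {3,4}; box has {2,3,4} → only 1 remains.
R4C4 = 4: row 4 has {1,2,3}; col 4 has {1}; box has {1,2,3}; main diagonal has {2,3} → only 4 remains.
R1C1 = 1: row 1 has {}; col 1 has {2,3}; box has {3}; main diagonal has {2,3,4} → only 1 remains.
R1C2 = 2: row 1 has {1}; col 2 has {1,3,4}; box has {1,3} → only 2 remains.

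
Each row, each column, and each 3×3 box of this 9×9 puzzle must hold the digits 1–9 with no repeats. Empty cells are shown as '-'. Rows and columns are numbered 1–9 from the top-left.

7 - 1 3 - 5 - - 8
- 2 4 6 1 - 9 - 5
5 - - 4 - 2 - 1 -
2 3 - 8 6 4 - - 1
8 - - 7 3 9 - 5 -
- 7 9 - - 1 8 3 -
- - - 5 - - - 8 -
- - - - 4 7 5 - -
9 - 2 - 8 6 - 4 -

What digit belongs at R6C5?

5

R1C5 = 9: row 1 has {1,3,5,7,8}; col 5 has {1,3,4,6,8}; box has {1,2,3,4,5,6} → only 9 remains.
R2C1 = 3: row 2 has {1,2,4,5,6,9}; col 1 has {2,5,7,8,9}; box has {1,2,4,5,7} → only 3 remains.
R2C6 = 8: row 2 has {1,2,3,4,5,6,9}; col 6 has {1,2,4,5,6,7,9}; box has {1,2,3,4,5,6,9} → only 8 remains.
R2C8 = 7: row 2 has {1,2,3,4,5,6,8,9}; col 8 has {1,3,4,5,8}; box has {1,5,8,9} → only 7 remains.
R3C5 = 7: row 3 has {1,2,4,5}; col 5 has {1,3,4,6,8,9}; box has {1,2,3,4,5,6,8,9} → only 7 remains.
R4C3 = 5: row 4 has {1,2,3,4,6,8}; col 3 has {1,2,4,9}; box has {2,3,7,8,9} → only 5 remains.
R4C7 = 7: row 4 has {1,2,3,4,5,6,8}; col 7 has {5,8,9}; box has {1,3,5,8} → only 7 remains.
R4C8 = 9: row 4 has {1,2,3,4,5,6,7,8}; col 8 has {1,3,4,5,7,8}; box has {1,3,5,7,8} → only 9 remains.
R5C3 = 6: row 5 has {3,5,7,8,9}; col 3 has {1,2,4,5,9}; box has {2,3,5,7,8,9} → only 6 remains.
R6C1 = 4: row 6 has {1,3,7,8,9}; col 1 has {2,3,5,7,8,9}; box has {2,3,5,6,7,8,9} → only 4 remains.
R6C4 = 2: row 6 has {1,3,4,7,8,9}; col 4 has {3,4,5,6,7,8}; box has {1,3,4,6,7,8,9} → only 2 remains.
R6C5 = 5: row 6 has {1,2,3,4,7,8,9}; col 5 has {1,3,4,6,7,8,9}; box has {1,2,3,4,6,7,8,9} → only 5 remains.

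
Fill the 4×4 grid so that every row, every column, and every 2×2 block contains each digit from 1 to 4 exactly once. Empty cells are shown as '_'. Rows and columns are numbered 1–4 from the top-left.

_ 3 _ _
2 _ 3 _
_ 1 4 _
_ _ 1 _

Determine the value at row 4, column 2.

2

row 1, column 3 = 2 (sole candidate).
row 2, column 2 = 4 (sole candidate).
row 2, column 4 = 1 (sole candidate).
row 3, column 1 = 3 (sole candidate).
row 3, column 4 = 2 (sole candidate).
row 4, column 1 = 4 (sole candidate).
row 4, column 2 = 2: row 4 has {1,4}; col 2 has {1,3,4}; box has {1,3,4} → only 2 remains.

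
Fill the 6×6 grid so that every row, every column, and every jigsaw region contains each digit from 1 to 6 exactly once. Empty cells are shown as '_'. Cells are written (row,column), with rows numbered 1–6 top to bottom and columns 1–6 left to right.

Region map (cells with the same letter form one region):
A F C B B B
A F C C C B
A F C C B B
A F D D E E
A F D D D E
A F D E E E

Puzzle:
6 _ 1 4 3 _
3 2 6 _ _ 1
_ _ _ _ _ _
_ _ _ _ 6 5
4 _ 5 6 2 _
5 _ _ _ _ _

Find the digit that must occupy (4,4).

1

(1,2) = 5 (sole candidate).
(1,6) = 2 (sole candidate).
(2,4) = 5 (sole candidate).
(2,5) = 4 (sole candidate).
(3,5) = 5 (sole candidate).
(3,6) = 6 (sole candidate).
(5,6) = 3 (sole candidate).
(6,5) = 1 (sole candidate).
(6,6) = 4 (sole candidate).
(5,2) = 1 (sole candidate).
(6,3) = 3 (sole candidate).
(6,4) = 2 (sole candidate).
(3,3) = 2 (sole candidate).
(3,4) = 3 (sole candidate).
(4,3) = 4 (sole candidate).
(4,4) = 1: row 4 has {4,5,6}; col 4 has {2,3,4,5,6}; region has {2,3,4,5,6} → only 1 remains.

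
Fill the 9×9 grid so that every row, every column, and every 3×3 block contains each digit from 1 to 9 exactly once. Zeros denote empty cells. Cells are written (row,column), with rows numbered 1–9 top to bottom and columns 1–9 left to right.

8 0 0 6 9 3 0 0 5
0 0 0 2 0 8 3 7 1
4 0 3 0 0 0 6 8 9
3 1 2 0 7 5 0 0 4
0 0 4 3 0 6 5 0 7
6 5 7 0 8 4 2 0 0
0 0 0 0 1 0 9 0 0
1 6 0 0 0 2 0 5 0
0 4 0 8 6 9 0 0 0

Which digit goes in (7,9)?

6

(1,3) = 1 (sole candidate).
(1,7) = 4 (sole candidate).
(1,8) = 2 (sole candidate).
(2,2) = 9 (sole candidate).
(3,5) = 5 (sole candidate).
(4,4) = 9 (sole candidate).
(4,7) = 8 (sole candidate).
(4,8) = 6 (sole candidate).
(5,1) = 9 (sole candidate).
(5,2) = 8 (sole candidate).
(5,5) = 2 (sole candidate).
(5,8) = 1 (sole candidate).
(6,4) = 1 (sole candidate).
(6,9) = 3 (sole candidate).
(7,6) = 7 (sole candidate).
(8,4) = 4 (sole candidate).
(8,5) = 3 (sole candidate).
(8,7) = 7 (sole candidate).
(8,9) = 8 (sole candidate).
(9,3) = 5 (sole candidate).
(9,7) = 1 (sole candidate).
(9,8) = 3 (sole candidate).
(9,9) = 2 (sole candidate).
(1,2) = 7 (sole candidate).
(2,1) = 5 (sole candidate).
(2,3) = 6 (sole candidate).
(2,5) = 4 (sole candidate).
(3,2) = 2 (sole candidate).
(3,4) = 7 (sole candidate).
(3,6) = 1 (sole candidate).
(6,8) = 9 (sole candidate).
(7,1) = 2 (sole candidate).
(7,2) = 3 (sole candidate).
(7,3) = 8 (sole candidate).
(7,4) = 5 (sole candidate).
(7,8) = 4 (sole candidate).
(7,9) = 6: row 7 has {1,2,3,4,5,7,8,9}; col 9 has {1,2,3,4,5,7,8,9}; box has {1,2,3,4,5,7,8,9} → only 6 remains.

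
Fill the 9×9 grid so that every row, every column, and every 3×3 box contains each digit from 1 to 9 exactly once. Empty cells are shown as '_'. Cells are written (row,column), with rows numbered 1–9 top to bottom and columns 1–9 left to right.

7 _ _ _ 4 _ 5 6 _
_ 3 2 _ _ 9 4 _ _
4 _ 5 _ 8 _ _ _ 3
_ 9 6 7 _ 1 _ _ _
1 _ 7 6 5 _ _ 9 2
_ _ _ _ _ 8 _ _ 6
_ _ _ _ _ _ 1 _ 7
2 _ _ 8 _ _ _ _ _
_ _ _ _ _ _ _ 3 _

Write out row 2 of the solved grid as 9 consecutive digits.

(2,4) = 5: in row 2, 5 can only go here (every other open cell in that row sees a 5).
(3,7) = 9: in row 3, 9 can only go here (every other open cell in that row sees a 9).
(8,7) = 6: row 8 has {2,8}; col 7 has {1,4,5,9}; box has {1,3,7} → only 6 remains.
(1,3) = 9: in row 1, 9 can only go here (every other open cell in that row sees a 9).
(4,5) = 2: in row 4, 2 can only go here (every other open cell in that row sees a 2).
(6,8) = 1: in row 6, 1 can only go here (every other open cell in that row sees a 1).
(6,2) = 2: in row 6, 2 can only go here (every other open cell in that row sees a 2).
(6,1) = 5: in row 6, 5 can only go here (every other open cell in that row sees a 5).
(6,7) = 7: in row 6, 7 can only go here (every other open cell in that row sees a 7).
(9,7) = 2: in column 7, 2 can only go here (every other open cell in that column sees a 2).
(3,8) = 2: in column 8, 2 can only go here (every other open cell in that column sees a 2).
(3,4) = 1: row 3 has {2,3,4,5,8,9}; col 4 has {5,6,7,8}; box has {4,5,8,9} → only 1 remains.
(3,2) = 6: row 3 has {1,2,3,4,5,8,9}; col 2 has {2,3,9}; box has {2,3,4,5,7,9} → only 6 remains.
(3,6) = 7: row 3 has {1,2,3,4,5,6,8,9}; col 6 has {1,8,9}; box has {1,4,5,8,9} → only 7 remains.
(2,1) = 8: row 2 has {2,3,4,5,9}; col 1 has {1,2,4,5,7}; box has {2,3,4,5,6,7,9} → only 8 remains.
(2,5) = 6: row 2 has {2,3,4,5,8,9}; col 5 has {2,4,5,8}; box has {1,4,5,7,8,9} → only 6 remains.
(2,8) = 7: row 2 has {2,3,4,5,6,8,9}; col 8 has {1,2,3,6,9}; box has {2,3,4,5,6,9} → only 7 remains.
(2,9) = 1: row 2 has {2,3,4,5,6,7,8,9}; col 9 has {2,3,6,7}; box has {2,3,4,5,6,7,9} → only 1 remains.

832569471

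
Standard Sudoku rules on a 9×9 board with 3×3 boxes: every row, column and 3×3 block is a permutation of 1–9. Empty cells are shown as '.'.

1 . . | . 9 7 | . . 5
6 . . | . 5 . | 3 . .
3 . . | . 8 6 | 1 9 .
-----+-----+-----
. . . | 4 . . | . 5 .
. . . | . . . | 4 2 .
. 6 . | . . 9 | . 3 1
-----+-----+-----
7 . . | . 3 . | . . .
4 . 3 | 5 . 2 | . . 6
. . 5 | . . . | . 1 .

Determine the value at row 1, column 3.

8

row 3, column 4 = 2: row 3 has {1,3,6,8,9}; col 4 has {4,5}; box has {5,6,7,8,9} → only 2 remains.
row 1, column 4 = 3: row 1 has {1,5,7,9}; col 4 has {2,4,5}; box has {2,5,6,7,8,9} → only 3 remains.
row 2, column 4 = 1: row 2 has {3,5,6}; col 4 has {2,3,4,5}; box has {2,3,5,6,7,8,9} → only 1 remains.
row 2, column 6 = 4: row 2 has {1,3,5,6}; col 6 has {2,6,7,9}; box has {1,2,3,5,6,7,8,9} → only 4 remains.
row 9, column 6 = 8: row 9 has {1,5}; col 6 has {2,4,6,7,9}; box has {2,3,5} → only 8 remains.
row 7, column 6 = 1: row 7 has {3,7}; col 6 has {2,4,6,7,8,9}; box has {2,3,5,8} → only 1 remains.
row 8, column 5 = 7: row 8 has {2,3,4,5,6}; col 5 has {3,5,8,9}; box has {1,2,3,5,8} → only 7 remains.
row 8, column 8 = 8: row 8 has {2,3,4,5,6,7}; col 8 has {1,2,3,5,9}; box has {1,6} → only 8 remains.
row 2, column 8 = 7: row 2 has {1,3,4,5,6}; col 8 has {1,2,3,5,8,9}; box has {1,3,5,9} → only 7 remains.
row 3, column 9 = 4: row 3 has {1,2,3,6,8,9}; col 9 has {1,5,6}; box has {1,3,5,7,9} → only 4 remains.
row 4, column 6 = 3: row 4 has {4,5}; col 6 has {1,2,4,6,7,8,9}; box has {4,9} → only 3 remains.
row 5, column 6 = 5: row 5 has {2,4}; col 6 has {1,2,3,4,6,7,8,9}; box has {3,4,9} → only 5 remains.
row 6, column 5 = 2: row 6 has {1,3,6,9}; col 5 has {3,5,7,8,9}; box has {3,4,5,9} → only 2 remains.
row 7, column 8 = 4: row 7 has {1,3,7}; col 8 has {1,2,3,5,7,8,9}; box has {1,6,8} → only 4 remains.
row 8, column 7 = 9: row 8 has {2,3,4,5,6,7,8}; col 7 has {1,3,4}; box has {1,4,6,8} → only 9 remains.
row 1, column 8 = 6: row 1 has {1,3,5,7,9}; col 8 has {1,2,3,4,5,7,8,9}; box has {1,3,4,5,7,9} → only 6 remains.
row 3, column 3 = 7: row 3 has {1,2,3,4,6,8,9}; col 3 has {3,5}; box has {1,3,6} → only 7 remains.
row 7, column 9 = 2: row 7 has {1,3,4,7}; col 9 has {1,4,5,6}; box has {1,4,6,8,9} → only 2 remains.
row 8, column 2 = 1: row 8 has {2,3,4,5,6,7,8,9}; col 2 has {6}; box has {3,4,5,7} → only 1 remains.
row 9, column 7 = 7: row 9 has {1,5,8}; col 7 has {1,3,4,9}; box has {1,2,4,6,8,9} → only 7 remains.
row 9, column 9 = 3: row 9 has {1,5,7,8}; col 9 has {1,2,4,5,6}; box has {1,2,4,6,7,8,9} → only 3 remains.
row 2, column 9 = 8: row 2 has {1,3,4,5,6,7}; col 9 has {1,2,3,4,5,6}; box has {1,3,4,5,6,7,9} → only 8 remains.
row 3, column 2 = 5: row 3 has {1,2,3,4,6,7,8,9}; col 2 has {1,6}; box has {1,3,6,7} → only 5 remains.
row 6, column 7 = 8: row 6 has {1,2,3,6,9}; col 7 has {1,3,4,7,9}; box has {1,2,3,4,5} → only 8 remains.
row 7, column 7 = 5: row 7 has {1,2,3,4,7}; col 7 has {1,3,4,7,8,9}; box has {1,2,3,4,6,7,8,9} → only 5 remains.
row 1, column 7 = 2: row 1 has {1,3,5,6,7,9}; col 7 has {1,3,4,5,7,8,9}; box has {1,3,4,5,6,7,8,9} → only 2 remains.
row 4, column 7 = 6: row 4 has {3,4,5}; col 7 has {1,2,3,4,5,7,8,9}; box has {1,2,3,4,5,8} → only 6 remains.
row 6, column 1 = 5: row 6 has {1,2,3,6,8,9}; col 1 has {1,3,4,6,7}; box has {6} → only 5 remains.
row 6, column 3 = 4: row 6 has {1,2,3,5,6,8,9}; col 3 has {3,5,7}; box has {5,6} → only 4 remains.
row 6, column 4 = 7: row 6 has {1,2,3,4,5,6,8,9}; col 4 has {1,2,3,4,5}; box has {2,3,4,5,9} → only 7 remains.
row 1, column 3 = 8: row 1 has {1,2,3,5,6,7,9}; col 3 has {3,4,5,7}; box has {1,3,5,6,7} → only 8 remains.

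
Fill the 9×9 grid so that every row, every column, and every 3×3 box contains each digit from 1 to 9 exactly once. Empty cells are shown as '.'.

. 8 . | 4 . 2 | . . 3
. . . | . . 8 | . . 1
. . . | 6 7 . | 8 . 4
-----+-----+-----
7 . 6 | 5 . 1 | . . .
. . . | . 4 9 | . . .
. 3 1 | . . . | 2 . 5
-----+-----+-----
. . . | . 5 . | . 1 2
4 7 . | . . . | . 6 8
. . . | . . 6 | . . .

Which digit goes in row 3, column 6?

row 4, column 9 = 9: row 4 has {1,5,6,7}; col 9 has {1,2,3,4,5,8}; box has {2,5} → only 9 remains.
row 6, column 6 = 7: row 6 has {1,2,3,5}; col 6 has {1,2,6,8,9}; box has {1,4,5,9} → only 7 remains.
row 8, column 6 = 3: row 8 has {4,6,7,8}; col 6 has {1,2,6,7,8,9}; box has {5,6} → only 3 remains.
row 9, column 9 = 7: row 9 has {6}; col 9 has {1,2,3,4,5,8,9}; box has {1,2,6,8} → only 7 remains.
row 3, column 6 = 5: row 3 has {4,6,7,8}; col 6 has {1,2,3,6,7,8,9}; box has {2,4,6,7,8} → only 5 remains.

5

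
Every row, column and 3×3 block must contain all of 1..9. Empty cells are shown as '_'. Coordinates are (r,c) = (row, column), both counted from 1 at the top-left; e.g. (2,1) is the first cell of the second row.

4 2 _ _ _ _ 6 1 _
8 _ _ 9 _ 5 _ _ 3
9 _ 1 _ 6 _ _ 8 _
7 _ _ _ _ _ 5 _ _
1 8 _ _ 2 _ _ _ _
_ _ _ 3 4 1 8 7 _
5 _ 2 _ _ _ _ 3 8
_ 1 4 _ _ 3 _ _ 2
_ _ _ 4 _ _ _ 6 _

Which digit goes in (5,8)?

(8,1) = 6 (sole candidate).
(9,1) = 3 (sole candidate).
(6,1) = 2 (sole candidate).
(1,9) = 9 (hidden single in row 1).
(6,9) = 6 (sole candidate).
(5,9) = 4 (sole candidate).
(4,9) = 1 (sole candidate).
(5,8) = 9: row 5 has {1,2,4,8}; col 8 has {1,3,6,7,8}; box has {1,4,5,6,7,8} → only 9 remains.

9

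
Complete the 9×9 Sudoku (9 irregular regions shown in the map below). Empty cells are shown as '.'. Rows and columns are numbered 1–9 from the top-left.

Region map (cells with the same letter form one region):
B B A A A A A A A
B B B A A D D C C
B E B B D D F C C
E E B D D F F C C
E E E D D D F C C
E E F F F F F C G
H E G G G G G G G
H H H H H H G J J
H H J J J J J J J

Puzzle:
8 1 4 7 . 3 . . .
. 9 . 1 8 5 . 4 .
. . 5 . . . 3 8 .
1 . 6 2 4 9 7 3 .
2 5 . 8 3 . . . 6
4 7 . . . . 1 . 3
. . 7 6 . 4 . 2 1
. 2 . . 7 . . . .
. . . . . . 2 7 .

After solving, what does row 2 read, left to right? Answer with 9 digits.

R2C7 = 6: row 2 has {1,4,5,8,9}; col 7 has {1,2,3,7}; region has {2,3,4,5,8} → only 6 remains.
R3C1 = 7: row 3 has {3,5,8}; col 1 has {1,2,4,8}; region has {1,5,6,8,9} → only 7 remains.
R3C2 = 6: row 3 has {3,5,7,8}; col 2 has {1,2,5,7,9}; region has {1,2,4,5,7} → only 6 remains.
R3C4 = 4: row 3 has {3,5,6,7,8}; col 4 has {1,2,6,7,8}; region has {1,5,6,7,8,9} → only 4 remains.
R3C6 = 1: row 3 has {3,4,5,6,7,8}; col 6 has {3,4,5,9}; region has {2,3,4,5,6,8} → only 1 remains.
R4C2 = 8: row 4 has {1,2,3,4,6,7,9}; col 2 has {1,2,5,6,7,9}; region has {1,2,4,5,6,7} → only 8 remains.
R4C9 = 5: row 4 has {1,2,3,4,6,7,8,9}; col 9 has {1,3,6}; region has {3,4,6,8} → only 5 remains.
R5C3 = 9: row 5 has {2,3,5,6,8}; col 3 has {4,5,6,7}; region has {1,2,4,5,6,7,8} → only 9 remains.
R5C6 = 7: row 5 has {2,3,5,6,8,9}; col 6 has {1,3,4,5,9}; region has {1,2,3,4,5,6,8} → only 7 remains.
R5C7 = 4: row 5 has {2,3,5,6,7,8,9}; col 7 has {1,2,3,6,7}; region has {1,3,7,9} → only 4 remains.
R5C8 = 1: row 5 has {2,3,4,5,6,7,8,9}; col 8 has {2,3,4,7,8}; region has {3,4,5,6,8} → only 1 remains.
R6C4 = 5: row 6 has {1,3,4,7}; col 4 has {1,2,4,6,7,8}; region has {1,3,4,7,9} → only 5 remains.
R6C8 = 9: row 6 has {1,3,4,5,7}; col 8 has {1,2,3,4,7,8}; region has {1,3,4,5,6,8} → only 9 remains.
R7C2 = 3: row 7 has {1,2,4,6,7}; col 2 has {1,2,5,6,7,8,9}; region has {1,2,4,5,6,7,8,9} → only 3 remains.
R9C2 = 4: row 9 has {2,7}; col 2 has {1,2,3,5,6,7,8,9}; region has {2,7} → only 4 remains.
R2C1 = 3: row 2 has {1,4,5,6,8,9}; col 1 has {1,2,4,7,8}; region has {1,4,5,6,7,8,9} → only 3 remains.
R2C3 = 2: row 2 has {1,3,4,5,6,8,9}; col 3 has {4,5,6,7,9}; region has {1,3,4,5,6,7,8,9} → only 2 remains.
R2C9 = 7: row 2 has {1,2,3,4,5,6,8,9}; col 9 has {1,3,5,6}; region has {1,3,4,5,6,8,9} → only 7 remains.

392185647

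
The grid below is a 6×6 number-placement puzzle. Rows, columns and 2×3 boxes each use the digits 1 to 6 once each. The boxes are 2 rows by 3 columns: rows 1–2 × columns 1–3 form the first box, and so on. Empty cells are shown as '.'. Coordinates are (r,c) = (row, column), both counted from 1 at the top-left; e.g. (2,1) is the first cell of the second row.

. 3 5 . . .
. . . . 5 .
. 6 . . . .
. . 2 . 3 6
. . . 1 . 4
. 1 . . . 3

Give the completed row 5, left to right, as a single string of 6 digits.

523164

(2,4) = 3 (hidden single in row 2).
(4,1) = 1 (hidden single in row 4).
(2,3) = 1 (hidden single in column 3).
(2,6) = 2 (sole candidate).
(1,6) = 1 (sole candidate).
(2,2) = 4 (sole candidate).
(3,6) = 5 (sole candidate).
(4,2) = 5 (sole candidate).
(4,4) = 4 (sole candidate).
(5,2) = 2: row 5 has {1,4}; col 2 has {1,3,4,5,6}; box has {1} → only 2 remains.
(5,5) = 6: row 5 has {1,2,4}; col 5 has {3,5}; box has {1,3,4} → only 6 remains.
(6,5) = 2 (sole candidate).
(1,4) = 6 (sole candidate).
(1,5) = 4 (sole candidate).
(2,1) = 6 (sole candidate).
(3,4) = 2 (sole candidate).
(3,5) = 1 (sole candidate).
(5,3) = 3: row 5 has {1,2,4,6}; col 3 has {1,2,5}; box has {1,2} → only 3 remains.
(6,4) = 5 (sole candidate).
(1,1) = 2 (sole candidate).
(3,3) = 4 (sole candidate).
(5,1) = 5: row 5 has {1,2,3,4,6}; col 1 has {1,2,6}; box has {1,2,3} → only 5 remains.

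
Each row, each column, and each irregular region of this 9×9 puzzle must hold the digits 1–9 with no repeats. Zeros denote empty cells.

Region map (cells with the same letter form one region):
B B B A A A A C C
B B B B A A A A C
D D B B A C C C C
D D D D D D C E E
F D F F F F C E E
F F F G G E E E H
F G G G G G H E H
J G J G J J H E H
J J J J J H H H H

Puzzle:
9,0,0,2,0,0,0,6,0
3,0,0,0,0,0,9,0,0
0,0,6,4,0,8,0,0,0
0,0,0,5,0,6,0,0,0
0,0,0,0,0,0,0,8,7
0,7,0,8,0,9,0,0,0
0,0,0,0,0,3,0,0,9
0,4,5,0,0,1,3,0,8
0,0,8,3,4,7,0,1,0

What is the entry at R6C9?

R8C8 = 2: row 8 has {1,3,4,5,8}; col 8 has {1,6,8}; region has {7,8,9} → only 2 remains.
R2C5 = 6: in row 2, 6 can only go here (every other open cell in that row sees a 6).
R2C2 = 8: in row 2, 8 can only go here (every other open cell in that row sees an 8).
R7C1 = 8: in row 7, 8 can only go here (every other open cell in that row sees an 8).
R4C5 = 8: in row 4, 8 can only go here (every other open cell in that row sees an 8).
R1C7 = 8: in row 1, 8 can only go here (every other open cell in that row sees an 8).
R9C2 = 9: in row 9, 9 can only go here (every other open cell in that row sees a 9).
R8C5 = 7: row 8 has {1,2,3,4,5,8}; col 5 has {4,6,8}; region has {1,3,4,5,8,9} → only 7 remains.
R8C1 = 6: row 8 has {1,2,3,4,5,7,8}; col 1 has {3,8,9}; region has {1,3,4,5,7,8,9} → only 6 remains.
R8C4 = 9: row 8 has {1,2,3,4,5,6,7,8}; col 4 has {2,3,4,5,8}; region has {3,4,8} → only 9 remains.
R9C1 = 2: row 9 has {1,3,4,7,8,9}; col 1 has {3,6,8,9}; region has {1,3,4,5,6,7,8,9} → only 2 remains.
R1C3 = 7: in row 1, 7 can only go here (every other open cell in that row sees a 7).
R2C4 = 1: row 2 has {3,6,8,9}; col 4 has {2,3,4,5,8,9}; region has {3,4,6,7,8,9} → only 1 remains.
R5C4 = 6: row 5 has {7,8}; col 4 has {1,2,3,4,5,8,9}; region has {7,8} → only 6 remains.
R7C4 = 7: row 7 has {3,8,9}; col 4 has {1,2,3,4,5,6,8,9}; region has {3,4,8,9} → only 7 remains.
R1C2 = 5: row 1 has {2,6,7,8,9}; col 2 has {4,7,8,9}; region has {1,3,4,6,7,8,9} → only 5 remains.
R1C6 = 4: row 1 has {2,5,6,7,8,9}; col 6 has {1,3,6,7,8,9}; region has {2,6,8,9} → only 4 remains.
R2C3 = 2: row 2 has {1,3,6,8,9}; col 3 has {5,6,7,8}; region has {1,3,4,5,6,7,8,9} → only 2 remains.
R2C6 = 5: row 2 has {1,2,3,6,8,9}; col 6 has {1,3,4,6,7,8,9}; region has {2,4,6,8,9} → only 5 remains.
R2C8 = 7: row 2 has {1,2,3,5,6,8,9}; col 8 has {1,2,6,8}; region has {2,4,5,6,8,9} → only 7 remains.
R2C9 = 4: row 2 has {1,2,3,5,6,7,8,9}; col 9 has {7,8,9}; region has {6,8} → only 4 remains.
R5C6 = 2: row 5 has {6,7,8}; col 6 has {1,3,4,5,6,7,8,9}; region has {6,7,8} → only 2 remains.
R7C3 = 1: row 7 has {3,7,8,9}; col 3 has {2,5,6,7,8}; region has {3,4,7,8,9} → only 1 remains.
R3C8 = 9: in row 3, 9 can only go here (every other open cell in that row sees a 9).
R4C3 = 9: in row 4, 9 can only go here (every other open cell in that row sees a 9).
R5C5 = 9: in row 5, 9 can only go here (every other open cell in that row sees a 9).
R7C2 = 6: in column 2, 6 can only go here (every other open cell in that column sees a 6).
R4C1 = 4: in region D, 4 can only go here (every other open cell in that region sees a 4).
R4C8 = 3: row 4 has {4,5,6,8,9}; col 8 has {1,2,6,7,8,9}; region has {2,7,8,9} → only 3 remains.
R4C9 = 1: row 4 has {3,4,5,6,8,9}; col 9 has {4,7,8,9}; region has {2,3,7,8,9} → only 1 remains.
R1C9 = 3: row 1 has {2,4,5,6,7,8,9}; col 9 has {1,4,7,8,9}; region has {4,6,8,9} → only 3 remains.
R4C2 = 2: row 4 has {1,3,4,5,6,8,9}; col 2 has {4,5,6,7,8,9}; region has {4,5,6,8,9} → only 2 remains.
R4C7 = 7: row 4 has {1,2,3,4,5,6,8,9}; col 7 has {3,8,9}; region has {3,4,6,8,9} → only 7 remains.
R1C5 = 1: row 1 has {2,3,4,5,6,7,8,9}; col 5 has {4,6,7,8,9}; region has {2,4,5,6,7,8,9} → only 1 remains.
R3C5 = 3: row 3 has {4,6,8,9}; col 5 has {1,4,6,7,8,9}; region has {1,2,4,5,6,7,8,9} → only 3 remains.
R3C2 = 1: row 3 has {3,4,6,8,9}; col 2 has {2,4,5,6,7,8,9}; region has {2,4,5,6,8,9} → only 1 remains.
R5C2 = 3: row 5 has {2,6,7,8,9}; col 2 has {1,2,4,5,6,7,8,9}; region has {1,2,4,5,6,8,9} → only 3 remains.
R5C3 = 4: row 5 has {2,3,6,7,8,9}; col 3 has {1,2,5,6,7,8,9}; region has {2,6,7,8,9} → only 4 remains.
R6C3 = 3: row 6 has {7,8,9}; col 3 has {1,2,4,5,6,7,8,9}; region has {2,4,6,7,8,9} → only 3 remains.
R3C1 = 7: row 3 has {1,3,4,6,8,9}; col 1 has {2,3,4,6,8,9}; region has {1,2,3,4,5,6,8,9} → only 7 remains.
R6C1 = 1: in row 6, 1 can only go here (every other open cell in that row sees a 1).
R5C1 = 5: row 5 has {2,3,4,6,7,8,9}; col 1 has {1,2,3,4,6,7,8,9}; region has {1,2,3,4,6,7,8,9} → only 5 remains.
R5C7 = 1: row 5 has {2,3,4,5,6,7,8,9}; col 7 has {3,7,8,9}; region has {3,4,6,7,8,9} → only 1 remains.
R6C7 = 6: in region E, 6 can only go here (every other open cell in that region sees a 6).
R9C7 = 5: row 9 has {1,2,3,4,7,8,9}; col 7 has {1,3,6,7,8,9}; region has {1,3,7,8,9} → only 5 remains.
R9C9 = 6: row 9 has {1,2,3,4,5,7,8,9}; col 9 has {1,3,4,7,8,9}; region has {1,3,5,7,8,9} → only 6 remains.
R3C7 = 2: row 3 has {1,3,4,6,7,8,9}; col 7 has {1,3,5,6,7,8,9}; region has {1,3,4,6,7,8,9} → only 2 remains.
R3C9 = 5: row 3 has {1,2,3,4,6,7,8,9}; col 9 has {1,3,4,6,7,8,9}; region has {1,2,3,4,6,7,8,9} → only 5 remains.
R6C9 = 2: row 6 has {1,3,6,7,8,9}; col 9 has {1,3,4,5,6,7,8,9}; region has {1,3,5,6,7,8,9} → only 2 remains.

2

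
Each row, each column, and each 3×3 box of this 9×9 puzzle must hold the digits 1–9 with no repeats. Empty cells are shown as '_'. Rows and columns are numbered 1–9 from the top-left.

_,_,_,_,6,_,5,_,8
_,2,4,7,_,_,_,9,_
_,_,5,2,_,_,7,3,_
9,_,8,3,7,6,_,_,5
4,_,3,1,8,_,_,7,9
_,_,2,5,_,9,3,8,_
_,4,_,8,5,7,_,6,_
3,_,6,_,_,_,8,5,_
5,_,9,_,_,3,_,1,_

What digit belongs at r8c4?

4

r4c2 = 1: row 4 has {3,5,6,7,8,9}; col 2 has {2,4}; box has {2,3,4,8,9} → only 1 remains.
r5c6 = 2: row 5 has {1,3,4,7,8,9}; col 6 has {3,6,7,9}; box has {1,3,5,6,7,8,9} → only 2 remains.
r5c7 = 6: row 5 has {1,2,3,4,7,8,9}; col 7 has {3,5,7,8}; box has {3,5,7,8,9} → only 6 remains.
r6c5 = 4: row 6 has {2,3,5,8,9}; col 5 has {5,6,7,8}; box has {1,2,3,5,6,7,8,9} → only 4 remains.
r6c9 = 1: row 6 has {2,3,4,5,8,9}; col 9 has {5,8,9}; box has {3,5,6,7,8,9} → only 1 remains.
r7c3 = 1: row 7 has {4,5,6,7,8}; col 3 has {2,3,4,5,6,8,9}; box has {3,4,5,6,9} → only 1 remains.
r8c2 = 7: row 8 has {3,5,6,8}; col 2 has {1,2,4}; box has {1,3,4,5,6,9} → only 7 remains.
r9c2 = 8: row 9 has {1,3,5,9}; col 2 has {1,2,4,7}; box has {1,3,4,5,6,7,9} → only 8 remains.
r9c5 = 2: row 9 has {1,3,5,8,9}; col 5 has {4,5,6,7,8}; box has {3,5,7,8} → only 2 remains.
r9c7 = 4: row 9 has {1,2,3,5,8,9}; col 7 has {3,5,6,7,8}; box has {1,5,6,8} → only 4 remains.
r9c9 = 7: row 9 has {1,2,3,4,5,8,9}; col 9 has {1,5,8,9}; box has {1,4,5,6,8} → only 7 remains.
r1c3 = 7: row 1 has {5,6,8}; col 3 has {1,2,3,4,5,6,8,9}; box has {2,4,5} → only 7 remains.
r2c7 = 1: row 2 has {2,4,7,9}; col 7 has {3,4,5,6,7,8}; box has {3,5,7,8,9} → only 1 remains.
r2c9 = 6: row 2 has {1,2,4,7,9}; col 9 has {1,5,7,8,9}; box has {1,3,5,7,8,9} → only 6 remains.
r3c9 = 4: row 3 has {2,3,5,7}; col 9 has {1,5,6,7,8,9}; box has {1,3,5,6,7,8,9} → only 4 remains.
r4c7 = 2: row 4 has {1,3,5,6,7,8,9}; col 7 has {1,3,4,5,6,7,8}; box has {1,3,5,6,7,8,9} → only 2 remains.
r4c8 = 4: row 4 has {1,2,3,5,6,7,8,9}; col 8 has {1,3,5,6,7,8,9}; box has {1,2,3,5,6,7,8,9} → only 4 remains.
r5c2 = 5: row 5 has {1,2,3,4,6,7,8,9}; col 2 has {1,2,4,7,8}; box has {1,2,3,4,8,9} → only 5 remains.
r6c2 = 6: row 6 has {1,2,3,4,5,8,9}; col 2 has {1,2,4,5,7,8}; box has {1,2,3,4,5,8,9} → only 6 remains.
r7c1 = 2: row 7 has {1,4,5,6,7,8}; col 1 has {3,4,5,9}; box has {1,3,4,5,6,7,8,9} → only 2 remains.
r7c7 = 9: row 7 has {1,2,4,5,6,7,8}; col 7 has {1,2,3,4,5,6,7,8}; box has {1,4,5,6,7,8} → only 9 remains.
r7c9 = 3: row 7 has {1,2,4,5,6,7,8,9}; col 9 has {1,4,5,6,7,8,9}; box has {1,4,5,6,7,8,9} → only 3 remains.
r8c9 = 2: row 8 has {3,5,6,7,8}; col 9 has {1,3,4,5,6,7,8,9}; box has {1,3,4,5,6,7,8,9} → only 2 remains.
r9c4 = 6: row 9 has {1,2,3,4,5,7,8,9}; col 4 has {1,2,3,5,7,8}; box has {2,3,5,7,8} → only 6 remains.
r1c1 = 1: row 1 has {5,6,7,8}; col 1 has {2,3,4,5,9}; box has {2,4,5,7} → only 1 remains.
r1c6 = 4: row 1 has {1,5,6,7,8}; col 6 has {2,3,6,7,9}; box has {2,6,7} → only 4 remains.
r1c8 = 2: row 1 has {1,4,5,6,7,8}; col 8 has {1,3,4,5,6,7,8,9}; box has {1,3,4,5,6,7,8,9} → only 2 remains.
r2c1 = 8: row 2 has {1,2,4,6,7,9}; col 1 has {1,2,3,4,5,9}; box has {1,2,4,5,7} → only 8 remains.
r2c5 = 3: row 2 has {1,2,4,6,7,8,9}; col 5 has {2,4,5,6,7,8}; box has {2,4,6,7} → only 3 remains.
r2c6 = 5: row 2 has {1,2,3,4,6,7,8,9}; col 6 has {2,3,4,6,7,9}; box has {2,3,4,6,7} → only 5 remains.
r3c1 = 6: row 3 has {2,3,4,5,7}; col 1 has {1,2,3,4,5,8,9}; box has {1,2,4,5,7,8} → only 6 remains.
r3c2 = 9: row 3 has {2,3,4,5,6,7}; col 2 has {1,2,4,5,6,7,8}; box has {1,2,4,5,6,7,8} → only 9 remains.
r3c5 = 1: row 3 has {2,3,4,5,6,7,9}; col 5 has {2,3,4,5,6,7,8}; box has {2,3,4,5,6,7} → only 1 remains.
r3c6 = 8: row 3 has {1,2,3,4,5,6,7,9}; col 6 has {2,3,4,5,6,7,9}; box has {1,2,3,4,5,6,7} → only 8 remains.
r6c1 = 7: row 6 has {1,2,3,4,5,6,8,9}; col 1 has {1,2,3,4,5,6,8,9}; box has {1,2,3,4,5,6,8,9} → only 7 remains.
r8c5 = 9: row 8 has {2,3,5,6,7,8}; col 5 has {1,2,3,4,5,6,7,8}; box has {2,3,5,6,7,8} → only 9 remains.
r8c6 = 1: row 8 has {2,3,5,6,7,8,9}; col 6 has {2,3,4,5,6,7,8,9}; box has {2,3,5,6,7,8,9} → only 1 remains.
r1c2 = 3: row 1 has {1,2,4,5,6,7,8}; col 2 has {1,2,4,5,6,7,8,9}; box has {1,2,4,5,6,7,8,9} → only 3 remains.
r1c4 = 9: row 1 has {1,2,3,4,5,6,7,8}; col 4 has {1,2,3,5,6,7,8}; box has {1,2,3,4,5,6,7,8} → only 9 remains.
r8c4 = 4: row 8 has {1,2,3,5,6,7,8,9}; col 4 has {1,2,3,5,6,7,8,9}; box has {1,2,3,5,6,7,8,9} → only 4 remains.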